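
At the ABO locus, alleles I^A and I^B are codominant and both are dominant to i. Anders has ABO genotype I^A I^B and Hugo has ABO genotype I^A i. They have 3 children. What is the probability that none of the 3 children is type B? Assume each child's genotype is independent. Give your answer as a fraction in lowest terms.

27/64

ABO cross I^A I^B × I^A i → 1/2 A, 1/4 B, 1/4 AB.
So P(type B) = 1/4 per child.
P(not type B) = 3/4 for one child; (3/4)^3 = 27/64.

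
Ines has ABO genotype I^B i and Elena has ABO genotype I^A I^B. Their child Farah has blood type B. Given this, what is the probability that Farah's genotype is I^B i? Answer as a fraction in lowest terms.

1/2

Cross I^B i × I^A I^B → 1/4 I^A I^B, 1/4 I^A i, 1/4 I^B I^B, 1/4 I^B i.
Type-B genotypes among offspring: I^B I^B (1/4), I^B i (1/4); total 1/2.
P(I^B i | type B) = (1/4) / (1/2) = 1/2.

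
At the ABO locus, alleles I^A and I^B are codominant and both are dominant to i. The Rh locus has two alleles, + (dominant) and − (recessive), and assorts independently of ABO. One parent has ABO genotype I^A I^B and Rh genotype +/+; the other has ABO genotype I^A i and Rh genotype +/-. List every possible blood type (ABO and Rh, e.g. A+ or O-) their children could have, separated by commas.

A+, B+, AB+

Gametes from I^A I^B × I^A i give offspring ABO genotypes I^A I^A, I^A I^B, I^A i, I^B i, i.e. phenotypes A, B, AB.
Rh cross +/+ × +/- → phenotypes Rh+.
Combining independently: A+, B+, AB+.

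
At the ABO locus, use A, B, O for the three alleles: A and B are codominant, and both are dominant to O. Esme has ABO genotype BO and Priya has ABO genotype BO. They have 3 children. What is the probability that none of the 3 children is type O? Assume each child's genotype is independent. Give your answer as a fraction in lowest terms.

ABO cross BO × BO → 1/4 O, 3/4 B.
So P(type O) = 1/4 per child.
P(not type O) = 3/4 for one child; (3/4)^3 = 27/64.

27/64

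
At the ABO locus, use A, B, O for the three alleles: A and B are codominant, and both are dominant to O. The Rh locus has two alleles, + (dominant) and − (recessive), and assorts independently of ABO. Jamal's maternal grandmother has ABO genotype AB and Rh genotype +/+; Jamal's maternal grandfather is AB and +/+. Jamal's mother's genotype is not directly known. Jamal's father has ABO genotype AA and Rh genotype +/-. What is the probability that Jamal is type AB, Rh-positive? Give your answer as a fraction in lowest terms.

1/2

Jamal's mother's ABO genotype from AB × AB: 1/4 AA, 1/2 AB, 1/4 BB.
Crossing each possibility with the father AA and summing P(type AB): 1/4·0 + 1/2·1/2 + 1/4·1 = 1/2.
Similarly for Rh via the mother's Rh distribution: P(Rh+) = 1.
Independent loci: 1/2 × 1 = 1/2.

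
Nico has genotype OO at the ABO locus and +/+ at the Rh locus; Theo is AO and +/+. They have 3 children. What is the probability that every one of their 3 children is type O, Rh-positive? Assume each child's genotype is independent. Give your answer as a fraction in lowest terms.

1/8

ABO cross OO × AO → 1/2 O, 1/2 A.
Rh cross +/+ × +/+ → 1 Rh+; so P(type O, Rh-positive) = 1/2 × 1 = 1/2 per child.
All 3 independent: (1/2)^3 = 1/8.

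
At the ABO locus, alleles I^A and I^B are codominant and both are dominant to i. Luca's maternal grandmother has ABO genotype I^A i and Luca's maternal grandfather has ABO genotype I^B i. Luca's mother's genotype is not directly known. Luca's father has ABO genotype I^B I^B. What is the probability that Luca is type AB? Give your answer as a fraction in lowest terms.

1/4

Luca's mother's ABO genotype from I^A i × I^B i: 1/4 I^A I^B, 1/4 I^A i, 1/4 I^B i, 1/4 i i.
Crossing each possibility with the father I^B I^B and summing P(type AB): 1/4·1/2 + 1/4·1/2 + 1/4·0 + 1/4·0 = 1/4.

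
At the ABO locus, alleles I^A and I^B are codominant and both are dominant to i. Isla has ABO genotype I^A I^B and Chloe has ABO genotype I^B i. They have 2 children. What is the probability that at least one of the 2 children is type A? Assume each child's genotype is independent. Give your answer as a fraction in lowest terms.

7/16

ABO cross I^A I^B × I^B i → 1/4 A, 1/2 B, 1/4 AB.
So P(type A) = 1/4 per child.
P(none) = (3/4)^2 = 9/16; P(at least one) = 1 − 9/16 = 7/16.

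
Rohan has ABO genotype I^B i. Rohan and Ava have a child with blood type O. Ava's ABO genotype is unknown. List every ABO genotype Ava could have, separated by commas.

I^A i, I^B i, i i

For each candidate genotype of Ava, check whether crossing it with I^B i can produce every observed child phenotype.
  I^A I^A → possible child types {A, AB} ✗
  I^A I^B → possible child types {A, B, AB} ✗
  I^A i → possible child types {O, A, B, AB} ✓
  I^B I^B → possible child types {B} ✗
  I^B i → possible child types {O, B} ✓
  i i → possible child types {O, B} ✓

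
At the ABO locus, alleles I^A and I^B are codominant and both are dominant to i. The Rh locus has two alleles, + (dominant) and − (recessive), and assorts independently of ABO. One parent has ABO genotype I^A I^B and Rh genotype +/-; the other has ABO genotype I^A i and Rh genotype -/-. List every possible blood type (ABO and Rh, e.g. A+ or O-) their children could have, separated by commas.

Gametes from I^A I^B × I^A i give offspring ABO genotypes I^A I^A, I^A I^B, I^A i, I^B i, i.e. phenotypes A, B, AB.
Rh cross +/- × -/- → phenotypes Rh+, Rh-.
Combining independently: A+, A-, B+, B-, AB+, AB-.

A+, A-, B+, B-, AB+, AB-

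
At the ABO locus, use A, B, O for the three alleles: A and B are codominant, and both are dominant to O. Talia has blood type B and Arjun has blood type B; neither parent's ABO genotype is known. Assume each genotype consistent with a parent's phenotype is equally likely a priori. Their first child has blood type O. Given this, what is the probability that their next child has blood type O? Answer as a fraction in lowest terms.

1/4

Possible genotypes: Talia ∈ {BB, BO}; Arjun ∈ {BB, BO}.
Weight each parental genotype pair by prior × P(type-O child):
  BO × BO: posterior weight 1; P(next child type O) = 1/4.
Weighted sum = 1/4.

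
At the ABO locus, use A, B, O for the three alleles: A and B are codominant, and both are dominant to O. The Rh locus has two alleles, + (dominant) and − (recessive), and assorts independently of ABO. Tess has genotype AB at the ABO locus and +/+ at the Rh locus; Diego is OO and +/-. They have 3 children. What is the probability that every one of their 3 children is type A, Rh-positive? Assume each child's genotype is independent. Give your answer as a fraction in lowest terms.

1/8

ABO cross AB × OO → 1/2 A, 1/2 B.
Rh cross +/+ × +/- → 1 Rh+; so P(type A, Rh-positive) = 1/2 × 1 = 1/2 per child.
All 3 independent: (1/2)^3 = 1/8.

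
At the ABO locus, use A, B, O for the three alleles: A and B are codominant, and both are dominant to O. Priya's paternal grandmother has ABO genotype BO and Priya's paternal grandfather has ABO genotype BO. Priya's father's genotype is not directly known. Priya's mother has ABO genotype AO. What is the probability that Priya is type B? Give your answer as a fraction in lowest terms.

Priya's father's ABO genotype from BO × BO: 1/4 BB, 1/2 BO, 1/4 OO.
Crossing each possibility with the mother AO and summing P(type B): 1/4·1/2 + 1/2·1/4 + 1/4·0 = 1/4.

1/4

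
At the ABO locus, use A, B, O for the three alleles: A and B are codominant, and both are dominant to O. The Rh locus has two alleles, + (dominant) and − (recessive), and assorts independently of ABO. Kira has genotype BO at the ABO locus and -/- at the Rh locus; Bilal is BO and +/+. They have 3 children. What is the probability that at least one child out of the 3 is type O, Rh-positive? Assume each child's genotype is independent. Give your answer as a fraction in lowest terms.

37/64

ABO cross BO × BO → 1/4 O, 3/4 B.
Rh cross -/- × +/+ → 1 Rh+; so P(type O, Rh-positive) = 1/4 × 1 = 1/4 per child.
P(none) = (3/4)^3 = 27/64; P(at least one) = 1 − 27/64 = 37/64.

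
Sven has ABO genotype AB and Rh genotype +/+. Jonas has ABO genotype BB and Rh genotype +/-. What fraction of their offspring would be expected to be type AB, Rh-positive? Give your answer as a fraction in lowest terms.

ABO cross AB × BB → offspring phenotypes: 1/2 B, 1/2 AB.
Rh cross +/+ × +/- → 1 Rh+.
Independent loci: P(type AB, Rh-positive) = 1/2 × 1 = 1/2.

1/2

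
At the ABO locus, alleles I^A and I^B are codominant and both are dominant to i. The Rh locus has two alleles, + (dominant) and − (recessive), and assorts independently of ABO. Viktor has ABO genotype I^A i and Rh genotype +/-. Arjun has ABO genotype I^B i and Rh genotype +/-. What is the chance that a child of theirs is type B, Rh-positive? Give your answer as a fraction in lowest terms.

ABO cross I^A i × I^B i → offspring phenotypes: 1/4 O, 1/4 A, 1/4 B, 1/4 AB.
Rh cross +/- × +/- → 3/4 Rh+, 1/4 Rh-.
Independent loci: P(type B, Rh-positive) = 1/4 × 3/4 = 3/16.

3/16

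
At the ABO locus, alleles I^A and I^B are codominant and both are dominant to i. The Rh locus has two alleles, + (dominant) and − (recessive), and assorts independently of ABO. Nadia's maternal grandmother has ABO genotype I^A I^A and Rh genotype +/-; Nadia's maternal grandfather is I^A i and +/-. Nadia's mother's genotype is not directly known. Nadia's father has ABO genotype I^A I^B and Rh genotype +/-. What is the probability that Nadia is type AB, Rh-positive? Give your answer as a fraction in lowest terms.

9/32

Nadia's mother's ABO genotype from I^A I^A × I^A i: 1/2 I^A I^A, 1/2 I^A i.
Crossing each possibility with the father I^A I^B and summing P(type AB): 1/2·1/2 + 1/2·1/4 = 3/8.
Similarly for Rh via the mother's Rh distribution: P(Rh+) = 3/4.
Independent loci: 3/8 × 3/4 = 9/32.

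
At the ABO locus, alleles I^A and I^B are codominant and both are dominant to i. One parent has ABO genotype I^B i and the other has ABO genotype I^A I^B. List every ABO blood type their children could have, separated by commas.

Gametes from I^B i × I^A I^B give offspring ABO genotypes I^A I^B, I^A i, I^B I^B, I^B i, i.e. phenotypes A, B, AB.

A, B, AB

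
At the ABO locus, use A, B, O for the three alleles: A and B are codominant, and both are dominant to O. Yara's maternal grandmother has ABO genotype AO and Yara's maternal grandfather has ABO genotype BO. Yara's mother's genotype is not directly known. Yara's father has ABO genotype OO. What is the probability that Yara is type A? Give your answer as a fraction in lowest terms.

Yara's mother's ABO genotype from AO × BO: 1/4 AB, 1/4 AO, 1/4 BO, 1/4 OO.
Crossing each possibility with the father OO and summing P(type A): 1/4·1/2 + 1/4·1/2 + 1/4·0 + 1/4·0 = 1/4.

1/4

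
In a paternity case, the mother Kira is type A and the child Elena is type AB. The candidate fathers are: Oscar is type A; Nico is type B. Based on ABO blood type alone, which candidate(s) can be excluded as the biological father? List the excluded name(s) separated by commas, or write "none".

Oscar

A candidate is excluded only if no genotype consistent with his phenotype could produce a type AB child with a type A mother.
Oscar (type A): no genotype consistent with that phenotype can produce a type-AB child with a type-A mother.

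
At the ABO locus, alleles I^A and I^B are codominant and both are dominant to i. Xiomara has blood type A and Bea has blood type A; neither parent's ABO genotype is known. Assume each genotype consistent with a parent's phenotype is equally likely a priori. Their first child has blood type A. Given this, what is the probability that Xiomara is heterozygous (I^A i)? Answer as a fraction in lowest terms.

Possible genotypes: Xiomara ∈ {I^A I^A, I^A i}; Bea ∈ {I^A I^A, I^A i}.
Weight each parental genotype pair by prior × P(type-A child):
  I^A I^A × I^A I^A: posterior weight 4/15.
  I^A I^A × I^A i: posterior weight 4/15.
  I^A i × I^A I^A: posterior weight 4/15.
  I^A i × I^A i: posterior weight 1/5.
Sum the posterior weight over pairs where Xiomara is I^A i: 7/15.

7/15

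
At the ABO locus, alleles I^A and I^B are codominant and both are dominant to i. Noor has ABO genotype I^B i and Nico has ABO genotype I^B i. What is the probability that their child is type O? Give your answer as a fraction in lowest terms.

1/4

ABO cross I^B i × I^B i → offspring phenotypes: 1/4 O, 3/4 B.
So P(type O) = 1/4.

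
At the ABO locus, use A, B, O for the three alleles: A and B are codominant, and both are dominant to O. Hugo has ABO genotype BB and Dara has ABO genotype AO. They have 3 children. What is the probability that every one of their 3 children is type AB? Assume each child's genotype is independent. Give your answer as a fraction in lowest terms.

1/8

ABO cross BB × AO → 1/2 B, 1/2 AB.
So P(type AB) = 1/2 per child.
All 3 independent: (1/2)^3 = 1/8.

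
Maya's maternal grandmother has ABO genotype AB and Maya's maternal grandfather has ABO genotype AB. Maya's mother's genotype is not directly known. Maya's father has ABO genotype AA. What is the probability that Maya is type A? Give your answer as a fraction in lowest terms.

1/2

Maya's mother's ABO genotype from AB × AB: 1/4 AA, 1/2 AB, 1/4 BB.
Crossing each possibility with the father AA and summing P(type A): 1/4·1 + 1/2·1/2 + 1/4·0 = 1/2.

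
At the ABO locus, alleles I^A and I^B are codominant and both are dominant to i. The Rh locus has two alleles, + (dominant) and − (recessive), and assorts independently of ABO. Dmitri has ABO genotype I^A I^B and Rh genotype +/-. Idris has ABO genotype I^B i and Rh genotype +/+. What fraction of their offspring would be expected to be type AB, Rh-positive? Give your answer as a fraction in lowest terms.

1/4

ABO cross I^A I^B × I^B i → offspring phenotypes: 1/4 A, 1/2 B, 1/4 AB.
Rh cross +/- × +/+ → 1 Rh+.
Independent loci: P(type AB, Rh-positive) = 1/4 × 1 = 1/4.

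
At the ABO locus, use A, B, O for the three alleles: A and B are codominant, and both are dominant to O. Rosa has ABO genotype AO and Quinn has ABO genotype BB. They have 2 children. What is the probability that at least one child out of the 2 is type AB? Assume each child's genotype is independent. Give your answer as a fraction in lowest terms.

ABO cross AO × BB → 1/2 B, 1/2 AB.
So P(type AB) = 1/2 per child.
P(none) = (1/2)^2 = 1/4; P(at least one) = 1 − 1/4 = 3/4.

3/4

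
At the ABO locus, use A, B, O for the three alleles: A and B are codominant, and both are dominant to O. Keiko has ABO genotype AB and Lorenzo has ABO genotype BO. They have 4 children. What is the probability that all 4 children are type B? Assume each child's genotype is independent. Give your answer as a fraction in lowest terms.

1/16

ABO cross AB × BO → 1/4 A, 1/2 B, 1/4 AB.
So P(type B) = 1/2 per child.
All 4 independent: (1/2)^4 = 1/16.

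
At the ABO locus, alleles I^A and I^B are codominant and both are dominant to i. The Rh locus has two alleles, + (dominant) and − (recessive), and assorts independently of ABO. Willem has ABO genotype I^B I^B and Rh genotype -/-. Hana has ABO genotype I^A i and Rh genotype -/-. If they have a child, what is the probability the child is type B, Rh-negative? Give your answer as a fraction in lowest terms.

ABO cross I^B I^B × I^A i → offspring phenotypes: 1/2 B, 1/2 AB.
Rh cross -/- × -/- → 1 Rh-.
Independent loci: P(type B, Rh-negative) = 1/2 × 1 = 1/2.

1/2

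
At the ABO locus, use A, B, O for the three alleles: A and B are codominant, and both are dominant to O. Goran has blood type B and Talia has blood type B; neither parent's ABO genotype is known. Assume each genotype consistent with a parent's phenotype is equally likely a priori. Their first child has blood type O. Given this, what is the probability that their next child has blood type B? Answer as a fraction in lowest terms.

Possible genotypes: Goran ∈ {BB, BO}; Talia ∈ {BB, BO}.
Weight each parental genotype pair by prior × P(type-O child):
  BO × BO: posterior weight 1; P(next child type B) = 3/4.
Weighted sum = 3/4.

3/4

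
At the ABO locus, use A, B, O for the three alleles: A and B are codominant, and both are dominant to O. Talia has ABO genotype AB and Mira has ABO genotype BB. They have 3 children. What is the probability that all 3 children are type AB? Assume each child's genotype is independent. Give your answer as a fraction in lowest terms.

1/8

ABO cross AB × BB → 1/2 B, 1/2 AB.
So P(type AB) = 1/2 per child.
All 3 independent: (1/2)^3 = 1/8.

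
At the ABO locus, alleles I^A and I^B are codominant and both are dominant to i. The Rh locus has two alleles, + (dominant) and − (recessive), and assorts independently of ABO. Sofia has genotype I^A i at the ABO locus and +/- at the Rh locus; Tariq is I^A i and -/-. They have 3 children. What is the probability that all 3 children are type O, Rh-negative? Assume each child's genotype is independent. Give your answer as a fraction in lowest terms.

ABO cross I^A i × I^A i → 1/4 O, 3/4 A.
Rh cross +/- × -/- → 1/2 Rh+, 1/2 Rh-; so P(type O, Rh-negative) = 1/4 × 1/2 = 1/8 per child.
All 3 independent: (1/8)^3 = 1/512.

1/512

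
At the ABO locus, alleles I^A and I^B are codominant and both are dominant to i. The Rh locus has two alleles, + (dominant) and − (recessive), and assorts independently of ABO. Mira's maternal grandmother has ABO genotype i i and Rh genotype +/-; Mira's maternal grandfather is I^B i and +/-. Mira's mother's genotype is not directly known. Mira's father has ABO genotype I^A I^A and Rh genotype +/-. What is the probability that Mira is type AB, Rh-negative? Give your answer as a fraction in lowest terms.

1/16

Mira's mother's ABO genotype from i i × I^B i: 1/2 I^B i, 1/2 i i.
Crossing each possibility with the father I^A I^A and summing P(type AB): 1/2·1/2 + 1/2·0 = 1/4.
Similarly for Rh via the mother's Rh distribution: P(Rh-) = 1/4.
Independent loci: 1/4 × 1/4 = 1/16.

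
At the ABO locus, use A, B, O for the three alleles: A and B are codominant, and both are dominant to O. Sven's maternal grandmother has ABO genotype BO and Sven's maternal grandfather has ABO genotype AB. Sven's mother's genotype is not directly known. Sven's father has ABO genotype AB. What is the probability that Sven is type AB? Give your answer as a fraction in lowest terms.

3/8

Sven's mother's ABO genotype from BO × AB: 1/4 AB, 1/4 AO, 1/4 BB, 1/4 BO.
Crossing each possibility with the father AB and summing P(type AB): 1/4·1/2 + 1/4·1/4 + 1/4·1/2 + 1/4·1/4 = 3/8.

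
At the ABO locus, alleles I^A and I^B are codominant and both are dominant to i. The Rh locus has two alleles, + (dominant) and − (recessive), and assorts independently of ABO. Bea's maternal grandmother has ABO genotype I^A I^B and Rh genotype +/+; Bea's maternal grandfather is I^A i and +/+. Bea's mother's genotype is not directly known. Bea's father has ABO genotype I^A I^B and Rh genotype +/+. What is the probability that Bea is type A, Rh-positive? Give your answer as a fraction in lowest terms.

Bea's mother's ABO genotype from I^A I^B × I^A i: 1/4 I^A I^A, 1/4 I^A I^B, 1/4 I^A i, 1/4 I^B i.
Crossing each possibility with the father I^A I^B and summing P(type A): 1/4·1/2 + 1/4·1/4 + 1/4·1/2 + 1/4·1/4 = 3/8.
Similarly for Rh via the mother's Rh distribution: P(Rh+) = 1.
Independent loci: 3/8 × 1 = 3/8.

3/8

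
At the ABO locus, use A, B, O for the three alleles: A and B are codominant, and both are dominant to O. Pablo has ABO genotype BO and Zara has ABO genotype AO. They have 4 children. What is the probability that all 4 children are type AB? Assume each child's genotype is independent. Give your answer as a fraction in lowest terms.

1/256

ABO cross BO × AO → 1/4 O, 1/4 A, 1/4 B, 1/4 AB.
So P(type AB) = 1/4 per child.
All 4 independent: (1/4)^4 = 1/256.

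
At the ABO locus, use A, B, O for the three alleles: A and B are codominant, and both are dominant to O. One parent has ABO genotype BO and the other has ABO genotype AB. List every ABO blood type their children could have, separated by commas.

Gametes from BO × AB give offspring ABO genotypes AB, AO, BB, BO, i.e. phenotypes A, B, AB.

A, B, AB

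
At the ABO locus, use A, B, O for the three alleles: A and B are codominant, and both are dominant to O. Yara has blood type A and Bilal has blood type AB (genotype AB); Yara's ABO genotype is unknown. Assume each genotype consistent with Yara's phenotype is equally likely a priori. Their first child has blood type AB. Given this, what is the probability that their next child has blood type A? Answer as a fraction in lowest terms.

Possible genotypes: Yara ∈ {AA, AO}; Bilal ∈ {AB}.
Weight each parental genotype pair by prior × P(type-AB child):
  AA × AB: posterior weight 2/3; P(next child type A) = 1/2.
  AO × AB: posterior weight 1/3; P(next child type A) = 1/2.
Weighted sum = 1/2.

1/2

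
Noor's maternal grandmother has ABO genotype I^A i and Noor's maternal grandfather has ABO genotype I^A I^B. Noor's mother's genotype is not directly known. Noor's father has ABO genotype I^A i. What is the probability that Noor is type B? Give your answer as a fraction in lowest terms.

1/8

Noor's mother's ABO genotype from I^A i × I^A I^B: 1/4 I^A I^A, 1/4 I^A I^B, 1/4 I^A i, 1/4 I^B i.
Crossing each possibility with the father I^A i and summing P(type B): 1/4·0 + 1/4·1/4 + 1/4·0 + 1/4·1/4 = 1/8.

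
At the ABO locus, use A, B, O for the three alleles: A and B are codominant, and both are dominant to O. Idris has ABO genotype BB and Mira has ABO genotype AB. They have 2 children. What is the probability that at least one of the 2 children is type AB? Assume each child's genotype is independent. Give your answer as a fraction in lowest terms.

3/4

ABO cross BB × AB → 1/2 B, 1/2 AB.
So P(type AB) = 1/2 per child.
P(none) = (1/2)^2 = 1/4; P(at least one) = 1 − 1/4 = 3/4.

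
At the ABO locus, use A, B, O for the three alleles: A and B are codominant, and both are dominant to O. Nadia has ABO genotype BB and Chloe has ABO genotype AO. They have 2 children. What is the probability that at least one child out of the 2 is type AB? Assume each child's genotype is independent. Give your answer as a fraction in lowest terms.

3/4

ABO cross BB × AO → 1/2 B, 1/2 AB.
So P(type AB) = 1/2 per child.
P(none) = (1/2)^2 = 1/4; P(at least one) = 1 − 1/4 = 3/4.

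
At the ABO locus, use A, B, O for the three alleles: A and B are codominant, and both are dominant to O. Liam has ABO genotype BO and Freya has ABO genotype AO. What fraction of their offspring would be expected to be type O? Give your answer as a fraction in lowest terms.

ABO cross BO × AO → offspring phenotypes: 1/4 O, 1/4 A, 1/4 B, 1/4 AB.
So P(type O) = 1/4.

1/4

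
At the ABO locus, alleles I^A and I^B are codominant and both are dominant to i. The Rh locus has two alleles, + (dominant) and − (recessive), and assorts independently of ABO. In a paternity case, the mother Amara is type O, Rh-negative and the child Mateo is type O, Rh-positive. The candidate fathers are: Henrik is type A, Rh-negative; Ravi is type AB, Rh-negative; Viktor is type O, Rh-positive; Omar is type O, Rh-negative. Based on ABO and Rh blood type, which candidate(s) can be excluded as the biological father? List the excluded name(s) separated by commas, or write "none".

A candidate is excluded only if no genotype consistent with his phenotype could produce a type O, Rh-positive child with a type O, Rh-negative mother.
Henrik (type A, Rh-): no genotype consistent with that phenotype can produce a type-O Rh+ child with a type-O mother.
Ravi (type AB, Rh-): no genotype consistent with that phenotype can produce a type-O Rh+ child with a type-O mother.
Omar (type O, Rh-): no genotype consistent with that phenotype can produce a type-O Rh+ child with a type-O mother.

Henrik, Ravi, Omar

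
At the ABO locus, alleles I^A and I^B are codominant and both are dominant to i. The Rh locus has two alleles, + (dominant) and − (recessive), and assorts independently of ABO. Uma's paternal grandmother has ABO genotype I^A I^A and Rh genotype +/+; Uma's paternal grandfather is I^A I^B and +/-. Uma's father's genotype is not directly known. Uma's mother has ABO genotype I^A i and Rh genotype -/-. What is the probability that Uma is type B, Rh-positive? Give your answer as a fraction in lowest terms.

Uma's father's ABO genotype from I^A I^A × I^A I^B: 1/2 I^A I^A, 1/2 I^A I^B.
Crossing each possibility with the mother I^A i and summing P(type B): 1/2·0 + 1/2·1/4 = 1/8.
Similarly for Rh via the father's Rh distribution: P(Rh+) = 3/4.
Independent loci: 1/8 × 3/4 = 3/32.

3/32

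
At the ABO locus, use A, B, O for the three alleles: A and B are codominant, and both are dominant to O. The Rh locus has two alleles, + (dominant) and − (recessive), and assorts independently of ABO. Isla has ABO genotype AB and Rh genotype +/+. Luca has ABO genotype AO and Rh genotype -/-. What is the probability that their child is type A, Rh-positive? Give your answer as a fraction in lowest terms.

ABO cross AB × AO → offspring phenotypes: 1/2 A, 1/4 B, 1/4 AB.
Rh cross +/+ × -/- → 1 Rh+.
Independent loci: P(type A, Rh-positive) = 1/2 × 1 = 1/2.

1/2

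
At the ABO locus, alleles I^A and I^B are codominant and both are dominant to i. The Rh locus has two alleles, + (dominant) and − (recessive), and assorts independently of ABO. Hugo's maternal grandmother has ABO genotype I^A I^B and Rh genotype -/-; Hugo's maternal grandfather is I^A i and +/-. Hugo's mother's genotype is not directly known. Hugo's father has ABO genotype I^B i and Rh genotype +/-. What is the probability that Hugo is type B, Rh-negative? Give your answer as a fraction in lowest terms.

9/64

Hugo's mother's ABO genotype from I^A I^B × I^A i: 1/4 I^A I^A, 1/4 I^A I^B, 1/4 I^A i, 1/4 I^B i.
Crossing each possibility with the father I^B i and summing P(type B): 1/4·0 + 1/4·1/2 + 1/4·1/4 + 1/4·3/4 = 3/8.
Similarly for Rh via the mother's Rh distribution: P(Rh-) = 3/8.
Independent loci: 3/8 × 3/8 = 9/64.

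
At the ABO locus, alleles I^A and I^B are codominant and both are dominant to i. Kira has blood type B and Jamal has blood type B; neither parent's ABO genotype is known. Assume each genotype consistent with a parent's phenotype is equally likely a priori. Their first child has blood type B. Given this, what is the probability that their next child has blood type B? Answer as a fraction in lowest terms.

19/20

Possible genotypes: Kira ∈ {I^B I^B, I^B i}; Jamal ∈ {I^B I^B, I^B i}.
Weight each parental genotype pair by prior × P(type-B child):
  I^B I^B × I^B I^B: posterior weight 4/15; P(next child type B) = 1.
  I^B I^B × I^B i: posterior weight 4/15; P(next child type B) = 1.
  I^B i × I^B I^B: posterior weight 4/15; P(next child type B) = 1.
  I^B i × I^B i: posterior weight 1/5; P(next child type B) = 3/4.
Weighted sum = 19/20.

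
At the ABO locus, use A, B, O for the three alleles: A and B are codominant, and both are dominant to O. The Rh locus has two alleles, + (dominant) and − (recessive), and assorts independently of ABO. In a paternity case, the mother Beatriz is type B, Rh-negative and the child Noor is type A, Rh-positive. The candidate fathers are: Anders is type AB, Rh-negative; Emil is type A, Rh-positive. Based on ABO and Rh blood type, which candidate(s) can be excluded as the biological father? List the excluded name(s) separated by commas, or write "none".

Anders

A candidate is excluded only if no genotype consistent with his phenotype could produce a type A, Rh-positive child with a type B, Rh-negative mother.
Anders (type AB, Rh-): no genotype consistent with that phenotype can produce a type-A Rh+ child with a type-B mother.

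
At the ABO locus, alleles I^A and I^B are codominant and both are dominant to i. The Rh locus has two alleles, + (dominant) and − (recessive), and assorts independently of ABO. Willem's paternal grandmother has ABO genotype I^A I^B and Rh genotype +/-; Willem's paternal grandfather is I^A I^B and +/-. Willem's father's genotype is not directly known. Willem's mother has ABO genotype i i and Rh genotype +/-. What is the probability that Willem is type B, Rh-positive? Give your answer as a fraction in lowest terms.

Willem's father's ABO genotype from I^A I^B × I^A I^B: 1/4 I^A I^A, 1/2 I^A I^B, 1/4 I^B I^B.
Crossing each possibility with the mother i i and summing P(type B): 1/4·0 + 1/2·1/2 + 1/4·1 = 1/2.
Similarly for Rh via the father's Rh distribution: P(Rh+) = 3/4.
Independent loci: 1/2 × 3/4 = 3/8.

3/8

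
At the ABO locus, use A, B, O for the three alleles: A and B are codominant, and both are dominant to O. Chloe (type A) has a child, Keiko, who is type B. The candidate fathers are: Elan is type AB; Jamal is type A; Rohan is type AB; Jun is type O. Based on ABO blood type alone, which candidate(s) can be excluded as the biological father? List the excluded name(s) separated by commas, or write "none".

Jamal, Jun

A candidate is excluded only if no genotype consistent with his phenotype could produce a type B child with a type A mother.
Jamal (type A): no genotype consistent with that phenotype can produce a type-B child with a type-A mother.
Jun (type O): no genotype consistent with that phenotype can produce a type-B child with a type-A mother.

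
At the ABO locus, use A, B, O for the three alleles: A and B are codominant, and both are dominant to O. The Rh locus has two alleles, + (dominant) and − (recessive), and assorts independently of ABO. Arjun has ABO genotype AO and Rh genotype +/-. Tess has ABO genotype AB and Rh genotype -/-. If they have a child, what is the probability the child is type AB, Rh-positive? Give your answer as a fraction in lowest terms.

ABO cross AO × AB → offspring phenotypes: 1/2 A, 1/4 B, 1/4 AB.
Rh cross +/- × -/- → 1/2 Rh+, 1/2 Rh-.
Independent loci: P(type AB, Rh-positive) = 1/4 × 1/2 = 1/8.

1/8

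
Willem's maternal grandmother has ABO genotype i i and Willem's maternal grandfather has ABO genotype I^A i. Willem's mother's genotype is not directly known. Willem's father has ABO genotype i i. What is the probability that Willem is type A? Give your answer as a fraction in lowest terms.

1/4

Willem's mother's ABO genotype from i i × I^A i: 1/2 I^A i, 1/2 i i.
Crossing each possibility with the father i i and summing P(type A): 1/2·1/2 + 1/2·0 = 1/4.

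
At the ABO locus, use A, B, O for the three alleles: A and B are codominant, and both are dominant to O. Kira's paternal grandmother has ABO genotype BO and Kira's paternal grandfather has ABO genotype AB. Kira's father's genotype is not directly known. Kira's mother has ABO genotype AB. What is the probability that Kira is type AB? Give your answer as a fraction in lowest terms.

Kira's father's ABO genotype from BO × AB: 1/4 AB, 1/4 AO, 1/4 BB, 1/4 BO.
Crossing each possibility with the mother AB and summing P(type AB): 1/4·1/2 + 1/4·1/4 + 1/4·1/2 + 1/4·1/4 = 3/8.

3/8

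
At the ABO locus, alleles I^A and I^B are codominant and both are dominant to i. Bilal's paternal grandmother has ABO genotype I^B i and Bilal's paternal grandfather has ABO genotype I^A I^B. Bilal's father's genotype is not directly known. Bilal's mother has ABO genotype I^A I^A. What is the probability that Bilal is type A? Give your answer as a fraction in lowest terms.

Bilal's father's ABO genotype from I^B i × I^A I^B: 1/4 I^A I^B, 1/4 I^A i, 1/4 I^B I^B, 1/4 I^B i.
Crossing each possibility with the mother I^A I^A and summing P(type A): 1/4·1/2 + 1/4·1 + 1/4·0 + 1/4·1/2 = 1/2.

1/2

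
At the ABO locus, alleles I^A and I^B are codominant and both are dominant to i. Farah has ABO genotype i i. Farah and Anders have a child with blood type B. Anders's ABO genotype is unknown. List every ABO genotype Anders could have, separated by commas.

For each candidate genotype of Anders, check whether crossing it with i i can produce every observed child phenotype.
  I^A I^A → possible child types {A} ✗
  I^A I^B → possible child types {A, B} ✓
  I^A i → possible child types {O, A} ✗
  I^B I^B → possible child types {B} ✓
  I^B i → possible child types {O, B} ✓
  i i → possible child types {O} ✗

I^A I^B, I^B I^B, I^B i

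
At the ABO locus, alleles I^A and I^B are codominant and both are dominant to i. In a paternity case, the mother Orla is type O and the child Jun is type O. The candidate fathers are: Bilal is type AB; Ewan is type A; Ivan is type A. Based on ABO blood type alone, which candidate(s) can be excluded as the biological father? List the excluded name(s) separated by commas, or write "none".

Bilal

A candidate is excluded only if no genotype consistent with his phenotype could produce a type O child with a type O mother.
Bilal (type AB): no genotype consistent with that phenotype can produce a type-O child with a type-O mother.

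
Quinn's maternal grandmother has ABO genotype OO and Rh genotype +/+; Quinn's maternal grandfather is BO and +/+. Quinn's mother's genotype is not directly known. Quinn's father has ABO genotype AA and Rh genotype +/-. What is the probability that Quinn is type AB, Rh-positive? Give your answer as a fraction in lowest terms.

1/4

Quinn's mother's ABO genotype from OO × BO: 1/2 BO, 1/2 OO.
Crossing each possibility with the father AA and summing P(type AB): 1/2·1/2 + 1/2·0 = 1/4.
Similarly for Rh via the mother's Rh distribution: P(Rh+) = 1.
Independent loci: 1/4 × 1 = 1/4.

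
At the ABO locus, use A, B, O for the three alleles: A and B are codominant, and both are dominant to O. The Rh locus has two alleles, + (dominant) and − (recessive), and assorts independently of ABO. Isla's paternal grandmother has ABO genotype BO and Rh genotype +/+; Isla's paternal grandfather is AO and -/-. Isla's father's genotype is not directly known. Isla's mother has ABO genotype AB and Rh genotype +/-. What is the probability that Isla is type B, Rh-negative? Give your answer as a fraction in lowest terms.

3/32

Isla's father's ABO genotype from BO × AO: 1/4 AB, 1/4 AO, 1/4 BO, 1/4 OO.
Crossing each possibility with the mother AB and summing P(type B): 1/4·1/4 + 1/4·1/4 + 1/4·1/2 + 1/4·1/2 = 3/8.
Similarly for Rh via the father's Rh distribution: P(Rh-) = 1/4.
Independent loci: 3/8 × 1/4 = 3/32.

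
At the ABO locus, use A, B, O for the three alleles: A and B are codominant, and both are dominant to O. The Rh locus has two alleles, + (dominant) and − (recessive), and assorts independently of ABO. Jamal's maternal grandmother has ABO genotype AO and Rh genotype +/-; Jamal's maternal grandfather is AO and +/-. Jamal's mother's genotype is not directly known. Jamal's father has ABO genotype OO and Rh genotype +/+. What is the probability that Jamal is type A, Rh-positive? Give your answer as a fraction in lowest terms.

Jamal's mother's ABO genotype from AO × AO: 1/4 AA, 1/2 AO, 1/4 OO.
Crossing each possibility with the father OO and summing P(type A): 1/4·1 + 1/2·1/2 + 1/4·0 = 1/2.
Similarly for Rh via the mother's Rh distribution: P(Rh+) = 1.
Independent loci: 1/2 × 1 = 1/2.

1/2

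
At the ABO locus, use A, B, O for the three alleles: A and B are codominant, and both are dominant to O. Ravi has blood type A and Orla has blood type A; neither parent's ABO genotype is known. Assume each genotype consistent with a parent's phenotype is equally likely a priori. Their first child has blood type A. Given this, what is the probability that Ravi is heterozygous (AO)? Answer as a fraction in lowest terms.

Possible genotypes: Ravi ∈ {AA, AO}; Orla ∈ {AA, AO}.
Weight each parental genotype pair by prior × P(type-A child):
  AA × AA: posterior weight 4/15.
  AA × AO: posterior weight 4/15.
  AO × AA: posterior weight 4/15.
  AO × AO: posterior weight 1/5.
Sum the posterior weight over pairs where Ravi is AO: 7/15.

7/15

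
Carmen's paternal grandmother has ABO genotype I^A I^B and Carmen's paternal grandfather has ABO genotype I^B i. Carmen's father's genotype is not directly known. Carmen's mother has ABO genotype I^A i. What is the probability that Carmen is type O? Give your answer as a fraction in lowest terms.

Carmen's father's ABO genotype from I^A I^B × I^B i: 1/4 I^A I^B, 1/4 I^A i, 1/4 I^B I^B, 1/4 I^B i.
Crossing each possibility with the mother I^A i and summing P(type O): 1/4·0 + 1/4·1/4 + 1/4·0 + 1/4·1/4 = 1/8.

1/8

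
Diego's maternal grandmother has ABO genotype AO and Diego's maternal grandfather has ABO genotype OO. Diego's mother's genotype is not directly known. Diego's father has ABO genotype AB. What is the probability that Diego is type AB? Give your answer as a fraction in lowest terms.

1/8

Diego's mother's ABO genotype from AO × OO: 1/2 AO, 1/2 OO.
Crossing each possibility with the father AB and summing P(type AB): 1/2·1/4 + 1/2·0 = 1/8.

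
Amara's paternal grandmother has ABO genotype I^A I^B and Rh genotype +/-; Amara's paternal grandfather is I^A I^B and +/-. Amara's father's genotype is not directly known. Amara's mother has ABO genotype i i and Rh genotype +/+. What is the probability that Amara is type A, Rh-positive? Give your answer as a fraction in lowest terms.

1/2

Amara's father's ABO genotype from I^A I^B × I^A I^B: 1/4 I^A I^A, 1/2 I^A I^B, 1/4 I^B I^B.
Crossing each possibility with the mother i i and summing P(type A): 1/4·1 + 1/2·1/2 + 1/4·0 = 1/2.
Similarly for Rh via the father's Rh distribution: P(Rh+) = 1.
Independent loci: 1/2 × 1 = 1/2.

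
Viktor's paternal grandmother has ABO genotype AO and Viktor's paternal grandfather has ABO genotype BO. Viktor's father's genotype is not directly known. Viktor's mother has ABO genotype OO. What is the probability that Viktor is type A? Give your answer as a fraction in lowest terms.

Viktor's father's ABO genotype from AO × BO: 1/4 AB, 1/4 AO, 1/4 BO, 1/4 OO.
Crossing each possibility with the mother OO and summing P(type A): 1/4·1/2 + 1/4·1/2 + 1/4·0 + 1/4·0 = 1/4.

1/4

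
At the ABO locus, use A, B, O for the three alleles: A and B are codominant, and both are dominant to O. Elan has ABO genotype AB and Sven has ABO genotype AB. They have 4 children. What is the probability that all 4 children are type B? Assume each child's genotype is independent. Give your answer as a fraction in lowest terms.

1/256

ABO cross AB × AB → 1/4 A, 1/4 B, 1/2 AB.
So P(type B) = 1/4 per child.
All 4 independent: (1/4)^4 = 1/256.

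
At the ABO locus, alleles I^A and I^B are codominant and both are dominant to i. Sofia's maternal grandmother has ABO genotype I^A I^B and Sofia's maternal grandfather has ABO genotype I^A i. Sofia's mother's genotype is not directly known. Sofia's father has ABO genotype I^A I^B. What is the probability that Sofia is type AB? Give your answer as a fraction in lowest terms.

Sofia's mother's ABO genotype from I^A I^B × I^A i: 1/4 I^A I^A, 1/4 I^A I^B, 1/4 I^A i, 1/4 I^B i.
Crossing each possibility with the father I^A I^B and summing P(type AB): 1/4·1/2 + 1/4·1/2 + 1/4·1/4 + 1/4·1/4 = 3/8.

3/8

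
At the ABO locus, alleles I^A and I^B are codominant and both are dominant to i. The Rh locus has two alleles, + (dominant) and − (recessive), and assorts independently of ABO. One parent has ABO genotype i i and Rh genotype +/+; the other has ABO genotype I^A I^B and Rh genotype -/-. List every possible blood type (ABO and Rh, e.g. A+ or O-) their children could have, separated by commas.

Gametes from i i × I^A I^B give offspring ABO genotypes I^A i, I^B i, i.e. phenotypes A, B.
Rh cross +/+ × -/- → phenotypes Rh+.
Combining independently: A+, B+.

A+, B+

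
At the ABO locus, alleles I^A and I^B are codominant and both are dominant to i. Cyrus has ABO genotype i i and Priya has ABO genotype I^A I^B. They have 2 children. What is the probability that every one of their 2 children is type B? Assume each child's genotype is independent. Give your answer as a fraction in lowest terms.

1/4

ABO cross i i × I^A I^B → 1/2 A, 1/2 B.
So P(type B) = 1/2 per child.
All 2 independent: (1/2)^2 = 1/4.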